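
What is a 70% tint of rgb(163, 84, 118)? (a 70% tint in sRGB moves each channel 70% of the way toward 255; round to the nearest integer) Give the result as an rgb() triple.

rgb(227, 204, 214)

Lerp each channel 70% toward 255:
  R: 163 + 0.7×(255−163) = 163 + 64.4 = 227.4 → 227
  G: 84 + 119.7 = 203.7 → 204
  B: 118 + 95.9 = 213.9 → 214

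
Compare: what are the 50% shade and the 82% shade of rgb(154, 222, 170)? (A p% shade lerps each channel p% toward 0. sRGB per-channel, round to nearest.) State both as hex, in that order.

50% shade:
  R: 154 − 77 = 77 → 77
  G: 222 − 111 = 111 → 111
  B: 170 + 0.5×(0−170) = 170 − 85 = 85 → 85
  → #4D6F55
82% shade:
  R: 154 + 0.82×(0−154) = 154 − 126.28 = 27.72 → 28
  G: 222 + 0.82×(0−222) = 222 − 182.04 = 39.96 → 40
  B: 170 + 0.82×(0−170) = 170 − 139.4 = 30.6 → 31
  → #1C281F

#4D6F55, #1C281F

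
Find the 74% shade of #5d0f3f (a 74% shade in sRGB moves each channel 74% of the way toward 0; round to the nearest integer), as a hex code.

#180410

#5d0f3f is rgb(93, 15, 63).
Lerp each channel 74% toward 0:
  R: 93 − 68.82 = 24.18 → 24
  G: 15 + 0.74×(0−15) = 15 − 11.1 = 3.9 → 4
  B: 63 + 0.74×(0−63) = 63 − 46.62 = 16.38 → 16
rgb(24, 4, 16) = #180410.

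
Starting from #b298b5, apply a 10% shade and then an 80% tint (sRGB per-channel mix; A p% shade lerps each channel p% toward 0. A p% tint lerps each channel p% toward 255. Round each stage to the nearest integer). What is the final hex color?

#b298b5 is rgb(178, 152, 181).
A 10% shade moves each channel 10% toward 0:
  R: 178 − 17.8 = 160.2 → 160
  G: 152 − 15.2 = 136.8 → 137
  B: 181 + 0.1×(0−181) = 181 − 18.1 = 162.9 → 163
After the shade: rgb(160, 137, 163) = #a089a3.
Lerp each channel 80% toward 255:
  R: 160 + 0.8×(255−160) = 160 + 76 = 236 → 236
  G: 137 + 0.8×(255−137) = 137 + 94.4 = 231.4 → 231
  B: 163 + 73.6 = 236.6 → 237
rgb(236, 231, 237) = #ece7ed.

#ece7ed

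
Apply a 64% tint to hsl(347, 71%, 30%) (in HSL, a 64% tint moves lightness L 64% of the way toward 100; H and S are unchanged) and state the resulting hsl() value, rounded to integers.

L moves 64% from 30 toward 100: 30 + 44.8 = 74.8 → 75.
H and S are unchanged.

hsl(347, 71%, 75%)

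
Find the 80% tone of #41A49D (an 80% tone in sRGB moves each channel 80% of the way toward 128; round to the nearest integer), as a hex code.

#738786

#41A49D is rgb(65, 164, 157).
An 80% tone moves each channel 80% toward 128:
  R: 65 + 50.4 = 115.4 → 115
  G: 164 + 0.8×(128−164) = 164 − 28.8 = 135.2 → 135
  B: 157 + 0.8×(128−157) = 157 − 23.2 = 133.8 → 134
rgb(115, 135, 134) = #738786.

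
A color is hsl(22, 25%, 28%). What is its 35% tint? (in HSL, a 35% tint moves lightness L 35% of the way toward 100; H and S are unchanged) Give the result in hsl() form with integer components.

hsl(22, 25%, 53%)

L moves 35% from 28 toward 100: 28 + 25.2 = 53.2 → 53.
H and S are unchanged.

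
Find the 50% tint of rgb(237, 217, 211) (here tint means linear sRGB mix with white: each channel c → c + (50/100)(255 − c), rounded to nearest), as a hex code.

#f6ece9

Per channel, c → c + 0.5(255 − c):
  R: 237 + 0.5×(255−237) = 237 + 9 = 246 → 246
  G: 217 + 19 = 236 → 236
  B: 211 + 0.5×(255−211) = 211 + 22 = 233 → 233
rgb(246, 236, 233) = #f6ece9.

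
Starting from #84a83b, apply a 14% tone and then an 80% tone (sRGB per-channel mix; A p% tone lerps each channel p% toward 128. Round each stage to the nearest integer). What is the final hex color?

#818774

#84a83b is rgb(132, 168, 59).
A 14% tone moves each channel 14% toward 128:
  R: 132 − 0.56 = 131.44 → 131
  G: 168 − 5.6 = 162.4 → 162
  B: 59 + 0.14×(128−59) = 59 + 9.66 = 68.66 → 69
After the tone: rgb(131, 162, 69) = #83a245.
An 80% tone moves each channel 80% toward 128:
  R: 131 + 0.8×(128−131) = 131 − 2.4 = 128.6 → 129
  G: 162 + 0.8×(128−162) = 162 − 27.2 = 134.8 → 135
  B: 69 + 0.8×(128−69) = 69 + 47.2 = 116.2 → 116
rgb(129, 135, 116) = #818774.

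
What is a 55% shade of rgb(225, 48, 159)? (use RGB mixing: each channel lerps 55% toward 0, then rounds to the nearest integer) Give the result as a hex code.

#651648

Per channel, c → c + 0.55(0 − c):
  R: 225 + 0.55×(0−225) = 225 − 123.75 = 101.25 → 101
  G: 48 − 26.4 = 21.6 → 22
  B: 159 − 87.45 = 71.55 → 72
rgb(101, 22, 72) = #651648.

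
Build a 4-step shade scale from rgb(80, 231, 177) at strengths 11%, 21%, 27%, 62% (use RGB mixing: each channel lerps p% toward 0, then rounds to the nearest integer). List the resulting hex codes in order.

#47ce9e, #3fb68c, #3aa981, #1e5843

11%: (80 − 8.8 = 71.2→71, 231 − 25.41 = 205.59→206, 177 − 19.47 = 157.53→158) → #47ce9e
21%: (80 − 16.8 = 63.2→63, 231 − 48.51 = 182.49→182, 177 − 37.17 = 139.83→140) → #3fb68c
27%: (80 − 21.6 = 58.4→58, 231 − 62.37 = 168.63→169, 177 − 47.79 = 129.21→129) → #3aa981
62%: (80 − 49.6 = 30.4→30, 231 − 143.22 = 87.78→88, 177 − 109.74 = 67.26→67) → #1e5843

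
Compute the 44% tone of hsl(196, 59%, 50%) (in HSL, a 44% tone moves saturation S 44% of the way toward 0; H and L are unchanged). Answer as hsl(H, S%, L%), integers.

hsl(196, 33%, 50%)

S moves 44% from 59 toward 0: 59 − 25.96 = 33.04 → 33.
H and L are unchanged.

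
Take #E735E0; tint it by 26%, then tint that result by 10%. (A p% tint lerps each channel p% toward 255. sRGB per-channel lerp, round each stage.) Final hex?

#EF79EA

#E735E0 is rgb(231, 53, 224).
Per channel, c → c + 0.26(255 − c):
  R: 231 + 6.24 = 237.24 → 237
  G: 53 + 0.26×(255−53) = 53 + 52.52 = 105.52 → 106
  B: 224 + 0.26×(255−224) = 224 + 8.06 = 232.06 → 232
After the tint: rgb(237, 106, 232) = #ED6AE8.
A 10% tint moves each channel 10% toward 255:
  R: 237 + 0.1×(255−237) = 237 + 1.8 = 238.8 → 239
  G: 106 + 0.1×(255−106) = 106 + 14.9 = 120.9 → 121
  B: 232 + 2.3 = 234.3 → 234
rgb(239, 121, 234) = #EF79EA.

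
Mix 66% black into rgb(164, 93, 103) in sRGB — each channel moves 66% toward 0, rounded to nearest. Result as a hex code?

#382023

Lerp each channel 66% toward 0:
  R: 164 + 0.66×(0−164) = 164 − 108.24 = 55.76 → 56
  G: 93 − 61.38 = 31.62 → 32
  B: 103 + 0.66×(0−103) = 103 − 67.98 = 35.02 → 35
rgb(56, 32, 35) = #382023.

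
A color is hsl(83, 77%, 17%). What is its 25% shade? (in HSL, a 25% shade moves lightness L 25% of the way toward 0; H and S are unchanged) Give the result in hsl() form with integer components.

L moves 25% from 17 toward 0: 17 − 4.25 = 12.75 → 13.
H and S are unchanged.

hsl(83, 77%, 13%)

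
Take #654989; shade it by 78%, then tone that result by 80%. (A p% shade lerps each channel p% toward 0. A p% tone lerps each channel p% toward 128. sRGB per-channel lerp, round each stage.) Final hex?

#654989 is rgb(101, 73, 137).
Lerp each channel 78% toward 0:
  R: 101 + 0.78×(0−101) = 101 − 78.78 = 22.22 → 22
  G: 73 + 0.78×(0−73) = 73 − 56.94 = 16.06 → 16
  B: 137 − 106.86 = 30.14 → 30
After the shade: rgb(22, 16, 30) = #16101E.
Per channel, c → c + 0.8(128 − c):
  R: 22 + 0.8×(128−22) = 22 + 84.8 = 106.8 → 107
  G: 16 + 0.8×(128−16) = 16 + 89.6 = 105.6 → 106
  B: 30 + 78.4 = 108.4 → 108
rgb(107, 106, 108) = #6B6A6C.

#6B6A6C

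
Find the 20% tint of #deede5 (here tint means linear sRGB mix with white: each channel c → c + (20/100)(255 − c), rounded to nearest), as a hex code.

#deede5 is rgb(222, 237, 229).
Lerp each channel 20% toward 255:
  R: 222 + 6.6 = 228.6 → 229
  G: 237 + 3.6 = 240.6 → 241
  B: 229 + 5.2 = 234.2 → 234
rgb(229, 241, 234) = #e5f1ea.

#e5f1ea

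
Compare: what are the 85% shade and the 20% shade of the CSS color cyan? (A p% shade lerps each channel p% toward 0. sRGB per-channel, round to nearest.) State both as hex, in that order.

CSS cyan is rgb(0, 255, 255).
85% shade:
  R: 0 + 0.85×(0−0) = 0 + 0 = 0 → 0
  G: 255 + 0.85×(0−255) = 255 − 216.75 = 38.25 → 38
  B: 255 + 0.85×(0−255) = 255 − 216.75 = 38.25 → 38
  → #002626
20% shade:
  R: 0 + 0.2×(0−0) = 0 + 0 = 0 → 0
  G: 255 − 51 = 204 → 204
  B: 255 − 51 = 204 → 204
  → #00cccc

#002626, #00cccc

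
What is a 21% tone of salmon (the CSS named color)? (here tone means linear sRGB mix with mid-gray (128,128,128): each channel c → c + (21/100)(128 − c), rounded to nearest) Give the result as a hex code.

#E08075

CSS salmon is rgb(250, 128, 114).
A 21% tone moves each channel 21% toward 128:
  R: 250 + 0.21×(128−250) = 250 − 25.62 = 224.38 → 224
  G: 128 + 0.21×(128−128) = 128 + 0 = 128 → 128
  B: 114 + 0.21×(128−114) = 114 + 2.94 = 116.94 → 117
rgb(224, 128, 117) = #E08075.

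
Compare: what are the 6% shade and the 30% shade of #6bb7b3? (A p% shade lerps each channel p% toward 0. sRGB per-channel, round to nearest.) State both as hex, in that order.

#6bb7b3 is rgb(107, 183, 179).
6% shade:
  R: 107 − 6.42 = 100.58 → 101
  G: 183 + 0.06×(0−183) = 183 − 10.98 = 172.02 → 172
  B: 179 + 0.06×(0−179) = 179 − 10.74 = 168.26 → 168
  → #65aca8
30% shade:
  R: 107 + 0.3×(0−107) = 107 − 32.1 = 74.9 → 75
  G: 183 + 0.3×(0−183) = 183 − 54.9 = 128.1 → 128
  B: 179 + 0.3×(0−179) = 179 − 53.7 = 125.3 → 125
  → #4b807d

#65aca8, #4b807d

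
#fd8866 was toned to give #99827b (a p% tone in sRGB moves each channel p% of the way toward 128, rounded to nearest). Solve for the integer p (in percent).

80%

#fd8866 is rgb(253, 136, 102); #99827b is rgb(153, 130, 123).
On the R channel (widest range): 153 ≈ 253 + (p/100)(128 − 253), so p ≈ 100×(153 − 253)/(128 − 253) = -10000/-125 = 80.00.
p = 80 reproduces all three channels after rounding.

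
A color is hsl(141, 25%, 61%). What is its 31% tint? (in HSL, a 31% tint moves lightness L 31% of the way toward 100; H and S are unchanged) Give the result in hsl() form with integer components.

hsl(141, 25%, 73%)

L moves 31% from 61 toward 100: 61 + 12.09 = 73.09 → 73.
H and S are unchanged.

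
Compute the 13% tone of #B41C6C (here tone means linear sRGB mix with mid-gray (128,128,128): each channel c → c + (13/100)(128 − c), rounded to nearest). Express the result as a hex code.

#B41C6C is rgb(180, 28, 108).
A 13% tone moves each channel 13% toward 128:
  R: 180 + 0.13×(128−180) = 180 − 6.76 = 173.24 → 173
  G: 28 + 0.13×(128−28) = 28 + 13 = 41 → 41
  B: 108 + 0.13×(128−108) = 108 + 2.6 = 110.6 → 111
rgb(173, 41, 111) = #AD296F.

#AD296F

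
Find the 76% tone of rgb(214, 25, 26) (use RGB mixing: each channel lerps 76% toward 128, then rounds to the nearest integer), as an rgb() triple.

rgb(149, 103, 104)

A 76% tone moves each channel 76% toward 128:
  R: 214 + 0.76×(128−214) = 214 − 65.36 = 148.64 → 149
  G: 25 + 78.28 = 103.28 → 103
  B: 26 + 77.52 = 103.52 → 104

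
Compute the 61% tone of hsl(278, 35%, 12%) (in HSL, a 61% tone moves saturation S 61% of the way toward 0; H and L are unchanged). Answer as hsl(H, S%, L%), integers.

hsl(278, 14%, 12%)

S moves 61% from 35 toward 0: 35 − 21.35 = 13.65 → 14.
H and L are unchanged.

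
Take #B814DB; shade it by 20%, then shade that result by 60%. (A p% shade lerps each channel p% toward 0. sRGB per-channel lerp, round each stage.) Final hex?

#B814DB is rgb(184, 20, 219).
Lerp each channel 20% toward 0:
  R: 184 − 36.8 = 147.2 → 147
  G: 20 + 0.2×(0−20) = 20 − 4 = 16 → 16
  B: 219 + 0.2×(0−219) = 219 − 43.8 = 175.2 → 175
After the shade: rgb(147, 16, 175) = #9310AF.
A 60% shade moves each channel 60% toward 0:
  R: 147 − 88.2 = 58.8 → 59
  G: 16 − 9.6 = 6.4 → 6
  B: 175 + 0.6×(0−175) = 175 − 105 = 70 → 70
rgb(59, 6, 70) = #3B0646.

#3B0646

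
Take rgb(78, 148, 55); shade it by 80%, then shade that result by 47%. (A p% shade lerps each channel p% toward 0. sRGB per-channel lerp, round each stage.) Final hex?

#081006

An 80% shade moves each channel 80% toward 0:
  R: 78 − 62.4 = 15.6 → 16
  G: 148 + 0.8×(0−148) = 148 − 118.4 = 29.6 → 30
  B: 55 + 0.8×(0−55) = 55 − 44 = 11 → 11
After the shade: rgb(16, 30, 11) = #101E0B.
Lerp each channel 47% toward 0:
  R: 16 − 7.52 = 8.48 → 8
  G: 30 + 0.47×(0−30) = 30 − 14.1 = 15.9 → 16
  B: 11 − 5.17 = 5.83 → 6
rgb(8, 16, 6) = #081006.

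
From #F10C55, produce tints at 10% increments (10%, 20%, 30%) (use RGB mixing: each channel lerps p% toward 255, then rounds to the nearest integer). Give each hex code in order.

#F22466, #F43D77, #F55588

#F10C55 is rgb(241, 12, 85).
10%: (241 + 1.4 = 242.4→242, 12 + 24.3 = 36.3→36, 85 + 17 = 102→102) → #F22466
20%: (241 + 2.8 = 243.8→244, 12 + 48.6 = 60.6→61, 85 + 34 = 119→119) → #F43D77
30%: (241 + 4.2 = 245.2→245, 12 + 72.9 = 84.9→85, 85 + 51 = 136→136) → #F55588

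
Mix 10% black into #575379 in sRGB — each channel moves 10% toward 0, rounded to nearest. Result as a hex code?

#4E4B6D

#575379 is rgb(87, 83, 121).
A 10% shade moves each channel 10% toward 0:
  R: 87 − 8.7 = 78.3 → 78
  G: 83 + 0.1×(0−83) = 83 − 8.3 = 74.7 → 75
  B: 121 + 0.1×(0−121) = 121 − 12.1 = 108.9 → 109
rgb(78, 75, 109) = #4E4B6D.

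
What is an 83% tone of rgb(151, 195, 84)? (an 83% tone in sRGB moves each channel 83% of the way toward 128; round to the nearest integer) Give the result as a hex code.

Lerp each channel 83% toward 128:
  R: 151 − 19.09 = 131.91 → 132
  G: 195 − 55.61 = 139.39 → 139
  B: 84 + 36.52 = 120.52 → 121
rgb(132, 139, 121) = #848B79.

#848B79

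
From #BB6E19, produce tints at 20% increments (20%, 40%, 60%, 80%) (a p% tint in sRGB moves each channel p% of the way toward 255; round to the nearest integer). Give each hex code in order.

#BB6E19 is rgb(187, 110, 25).
20%: (187 + 13.6 = 200.6→201, 110 + 29 = 139→139, 25 + 46 = 71→71) → #C98B47
40%: (187 + 27.2 = 214.2→214, 110 + 58 = 168→168, 25 + 92 = 117→117) → #D6A875
60%: (187 + 40.8 = 227.8→228, 110 + 87 = 197→197, 25 + 138 = 163→163) → #E4C5A3
80%: (187 + 54.4 = 241.4→241, 110 + 116 = 226→226, 25 + 184 = 209→209) → #F1E2D1

#C98B47, #D6A875, #E4C5A3, #F1E2D1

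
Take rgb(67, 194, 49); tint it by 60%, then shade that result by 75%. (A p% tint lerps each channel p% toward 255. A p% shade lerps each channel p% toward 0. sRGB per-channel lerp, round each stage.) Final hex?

#2D3A2B

A 60% tint moves each channel 60% toward 255:
  R: 67 + 0.6×(255−67) = 67 + 112.8 = 179.8 → 180
  G: 194 + 0.6×(255−194) = 194 + 36.6 = 230.6 → 231
  B: 49 + 0.6×(255−49) = 49 + 123.6 = 172.6 → 173
After the tint: rgb(180, 231, 173) = #B4E7AD.
Per channel, c → c + 0.75(0 − c):
  R: 180 + 0.75×(0−180) = 180 − 135 = 45 → 45
  G: 231 + 0.75×(0−231) = 231 − 173.25 = 57.75 → 58
  B: 173 + 0.75×(0−173) = 173 − 129.75 = 43.25 → 43
rgb(45, 58, 43) = #2D3A2B.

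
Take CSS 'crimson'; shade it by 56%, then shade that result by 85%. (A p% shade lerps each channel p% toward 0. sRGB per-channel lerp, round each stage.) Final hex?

#0F0104

CSS crimson is rgb(220, 20, 60).
Per channel, c → c + 0.56(0 − c):
  R: 220 − 123.2 = 96.8 → 97
  G: 20 − 11.2 = 8.8 → 9
  B: 60 + 0.56×(0−60) = 60 − 33.6 = 26.4 → 26
After the shade: rgb(97, 9, 26) = #61091A.
Lerp each channel 85% toward 0:
  R: 97 + 0.85×(0−97) = 97 − 82.45 = 14.55 → 15
  G: 9 + 0.85×(0−9) = 9 − 7.65 = 1.35 → 1
  B: 26 − 22.1 = 3.9 → 4
rgb(15, 1, 4) = #0F0104.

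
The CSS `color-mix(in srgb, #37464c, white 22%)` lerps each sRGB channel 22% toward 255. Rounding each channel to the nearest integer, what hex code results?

#37464c is rgb(55, 70, 76).
Per channel, c → c + 0.22(255 − c):
  R: 55 + 0.22×(255−55) = 55 + 44 = 99 → 99
  G: 70 + 0.22×(255−70) = 70 + 40.7 = 110.7 → 111
  B: 76 + 0.22×(255−76) = 76 + 39.38 = 115.38 → 115
rgb(99, 111, 115) = #636f73.

#636f73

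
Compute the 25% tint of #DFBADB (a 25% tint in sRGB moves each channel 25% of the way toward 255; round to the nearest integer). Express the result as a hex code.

#DFBADB is rgb(223, 186, 219).
Lerp each channel 25% toward 255:
  R: 223 + 0.25×(255−223) = 223 + 8 = 231 → 231
  G: 186 + 17.25 = 203.25 → 203
  B: 219 + 9 = 228 → 228
rgb(231, 203, 228) = #E7CBE4.

#E7CBE4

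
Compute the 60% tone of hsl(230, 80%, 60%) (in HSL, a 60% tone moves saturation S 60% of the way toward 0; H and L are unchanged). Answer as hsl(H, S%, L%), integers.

hsl(230, 32%, 60%)

S moves 60% from 80 toward 0: 80 − 48 = 32 → 32.
H and L are unchanged.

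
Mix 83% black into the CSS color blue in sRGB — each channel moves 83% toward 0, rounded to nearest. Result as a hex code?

#00002B

CSS blue is rgb(0, 0, 255).
Lerp each channel 83% toward 0:
  R: 0 + 0.83×(0−0) = 0 + 0 = 0 → 0
  G: 0 + 0 = 0 → 0
  B: 255 + 0.83×(0−255) = 255 − 211.65 = 43.35 → 43
rgb(0, 0, 43) = #00002B.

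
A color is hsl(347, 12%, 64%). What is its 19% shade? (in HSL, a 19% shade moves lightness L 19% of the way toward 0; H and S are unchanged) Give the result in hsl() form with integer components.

hsl(347, 12%, 52%)

L moves 19% from 64 toward 0: 64 − 12.16 = 51.84 → 52.
H and S are unchanged.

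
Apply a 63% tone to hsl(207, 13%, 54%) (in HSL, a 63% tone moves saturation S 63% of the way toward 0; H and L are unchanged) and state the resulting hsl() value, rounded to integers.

S moves 63% from 13 toward 0: 13 − 8.19 = 4.81 → 5.
H and L are unchanged.

hsl(207, 5%, 54%)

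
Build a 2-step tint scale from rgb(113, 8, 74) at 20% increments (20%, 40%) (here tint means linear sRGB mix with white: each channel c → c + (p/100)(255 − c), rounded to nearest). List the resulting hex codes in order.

#8D396E, #AA6B92

20%: (113 + 28.4 = 141.4→141, 8 + 49.4 = 57.4→57, 74 + 36.2 = 110.2→110) → #8D396E
40%: (113 + 56.8 = 169.8→170, 8 + 98.8 = 106.8→107, 74 + 72.4 = 146.4→146) → #AA6B92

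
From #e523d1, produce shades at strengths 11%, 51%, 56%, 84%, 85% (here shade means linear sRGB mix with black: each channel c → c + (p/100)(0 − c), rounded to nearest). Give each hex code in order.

#cc1fba, #701166, #650f5c, #250621, #22051f

#e523d1 is rgb(229, 35, 209).
11%: (229 − 25.19 = 203.81→204, 35 − 3.85 = 31.15→31, 209 − 22.99 = 186.01→186) → #cc1fba
51%: (229 − 116.79 = 112.21→112, 35 − 17.85 = 17.15→17, 209 − 106.59 = 102.41→102) → #701166
56%: (229 − 128.24 = 100.76→101, 35 − 19.6 = 15.4→15, 209 − 117.04 = 91.96→92) → #650f5c
84%: (229 − 192.36 = 36.64→37, 35 − 29.4 = 5.6→6, 209 − 175.56 = 33.44→33) → #250621
85%: (229 − 194.65 = 34.35→34, 35 − 29.75 = 5.25→5, 209 − 177.65 = 31.35→31) → #22051f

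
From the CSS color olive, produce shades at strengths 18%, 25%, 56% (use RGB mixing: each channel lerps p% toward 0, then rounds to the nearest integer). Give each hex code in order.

CSS olive is rgb(128, 128, 0).
18%: (128 − 23.04 = 104.96→105, 128 − 23.04 = 104.96→105, 0→0) → #696900
25%: (128 − 32 = 96→96, 128 − 32 = 96→96, 0→0) → #606000
56%: (128 − 71.68 = 56.32→56, 128 − 71.68 = 56.32→56, 0→0) → #383800

#696900, #606000, #383800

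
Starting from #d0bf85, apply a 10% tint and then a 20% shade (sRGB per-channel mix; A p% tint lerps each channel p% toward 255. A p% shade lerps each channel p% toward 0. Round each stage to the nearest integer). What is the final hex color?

#d0bf85 is rgb(208, 191, 133).
A 10% tint moves each channel 10% toward 255:
  R: 208 + 0.1×(255−208) = 208 + 4.7 = 212.7 → 213
  G: 191 + 6.4 = 197.4 → 197
  B: 133 + 12.2 = 145.2 → 145
After the tint: rgb(213, 197, 145) = #d5c591.
Per channel, c → c + 0.2(0 − c):
  R: 213 − 42.6 = 170.4 → 170
  G: 197 + 0.2×(0−197) = 197 − 39.4 = 157.6 → 158
  B: 145 − 29 = 116 → 116
rgb(170, 158, 116) = #aa9e74.

#aa9e74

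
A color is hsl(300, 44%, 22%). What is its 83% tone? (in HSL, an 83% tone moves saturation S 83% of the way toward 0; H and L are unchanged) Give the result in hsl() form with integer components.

S moves 83% from 44 toward 0: 44 − 36.52 = 7.48 → 7.
H and L are unchanged.

hsl(300, 7%, 22%)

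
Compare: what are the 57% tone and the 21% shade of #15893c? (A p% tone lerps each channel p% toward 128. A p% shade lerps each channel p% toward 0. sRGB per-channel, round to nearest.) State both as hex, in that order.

#528463, #116c2f

#15893c is rgb(21, 137, 60).
57% tone:
  R: 21 + 60.99 = 81.99 → 82
  G: 137 − 5.13 = 131.87 → 132
  B: 60 + 0.57×(128−60) = 60 + 38.76 = 98.76 → 99
  → #528463
21% shade:
  R: 21 + 0.21×(0−21) = 21 − 4.41 = 16.59 → 17
  G: 137 + 0.21×(0−137) = 137 − 28.77 = 108.23 → 108
  B: 60 + 0.21×(0−60) = 60 − 12.6 = 47.4 → 47
  → #116c2f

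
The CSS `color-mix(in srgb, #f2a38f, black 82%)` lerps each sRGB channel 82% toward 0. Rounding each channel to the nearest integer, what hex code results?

#f2a38f is rgb(242, 163, 143).
Per channel, c → c + 0.82(0 − c):
  R: 242 + 0.82×(0−242) = 242 − 198.44 = 43.56 → 44
  G: 163 + 0.82×(0−163) = 163 − 133.66 = 29.34 → 29
  B: 143 − 117.26 = 25.74 → 26
rgb(44, 29, 26) = #2c1d1a.

#2c1d1a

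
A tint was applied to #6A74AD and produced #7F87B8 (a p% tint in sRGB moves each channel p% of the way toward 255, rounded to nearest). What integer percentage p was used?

#6A74AD is rgb(106, 116, 173); #7F87B8 is rgb(127, 135, 184).
On the R channel (widest range): 127 ≈ 106 + (p/100)(255 − 106), so p ≈ 100×(127 − 106)/(255 − 106) = 2100/149 = 14.09.
p = 14 reproduces all three channels after rounding.

14%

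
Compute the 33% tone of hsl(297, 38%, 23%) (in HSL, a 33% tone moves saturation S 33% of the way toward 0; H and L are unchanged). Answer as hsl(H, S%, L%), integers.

hsl(297, 25%, 23%)

S moves 33% from 38 toward 0: 38 − 12.54 = 25.46 → 25.
H and L are unchanged.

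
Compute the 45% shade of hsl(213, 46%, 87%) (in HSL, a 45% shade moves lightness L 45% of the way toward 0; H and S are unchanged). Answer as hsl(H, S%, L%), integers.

L moves 45% from 87 toward 0: 87 − 39.15 = 47.85 → 48.
H and S are unchanged.

hsl(213, 46%, 48%)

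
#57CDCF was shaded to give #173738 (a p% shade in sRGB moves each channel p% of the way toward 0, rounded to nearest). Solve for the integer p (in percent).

73%

#57CDCF is rgb(87, 205, 207); #173738 is rgb(23, 55, 56).
On the B channel (widest range): 56 ≈ 207 + (p/100)(0 − 207), so p ≈ 100×(56 − 207)/(0 − 207) = -15100/-207 = 72.95.
p = 73 reproduces all three channels after rounding.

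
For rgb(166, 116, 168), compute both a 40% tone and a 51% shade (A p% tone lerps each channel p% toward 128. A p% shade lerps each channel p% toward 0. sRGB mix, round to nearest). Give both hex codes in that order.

#977998, #513952

40% tone:
  R: 166 + 0.4×(128−166) = 166 − 15.2 = 150.8 → 151
  G: 116 + 0.4×(128−116) = 116 + 4.8 = 120.8 → 121
  B: 168 + 0.4×(128−168) = 168 − 16 = 152 → 152
  → #977998
51% shade:
  R: 166 − 84.66 = 81.34 → 81
  G: 116 − 59.16 = 56.84 → 57
  B: 168 − 85.68 = 82.32 → 82
  → #513952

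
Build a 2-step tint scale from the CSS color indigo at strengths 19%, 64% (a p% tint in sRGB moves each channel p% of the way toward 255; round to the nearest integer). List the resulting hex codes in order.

#6D309A, #BEA3D2

CSS indigo is rgb(75, 0, 130).
19%: (75 + 34.2 = 109.2→109, 0 + 48.45 = 48.45→48, 130 + 23.75 = 153.75→154) → #6D309A
64%: (75 + 115.2 = 190.2→190, 0 + 163.2 = 163.2→163, 130 + 80 = 210→210) → #BEA3D2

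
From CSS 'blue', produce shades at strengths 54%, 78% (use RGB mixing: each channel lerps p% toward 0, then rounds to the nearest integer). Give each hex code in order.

#000075, #000038

CSS blue is rgb(0, 0, 255).
54%: (0→0, 0→0, 255 − 137.7 = 117.3→117) → #000075
78%: (0→0, 0→0, 255 − 198.9 = 56.1→56) → #000038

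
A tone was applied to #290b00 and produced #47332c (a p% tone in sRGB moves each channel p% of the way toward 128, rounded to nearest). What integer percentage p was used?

#290b00 is rgb(41, 11, 0); #47332c is rgb(71, 51, 44).
On the B channel (widest range): 44 ≈ 0 + (p/100)(128 − 0), so p ≈ 100×(44 − 0)/(128 − 0) = 4400/128 = 34.38.
p = 34 reproduces all three channels after rounding.

34%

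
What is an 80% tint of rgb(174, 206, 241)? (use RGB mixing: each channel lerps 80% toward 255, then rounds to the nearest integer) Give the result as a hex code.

Lerp each channel 80% toward 255:
  R: 174 + 64.8 = 238.8 → 239
  G: 206 + 0.8×(255−206) = 206 + 39.2 = 245.2 → 245
  B: 241 + 11.2 = 252.2 → 252
rgb(239, 245, 252) = #EFF5FC.

#EFF5FC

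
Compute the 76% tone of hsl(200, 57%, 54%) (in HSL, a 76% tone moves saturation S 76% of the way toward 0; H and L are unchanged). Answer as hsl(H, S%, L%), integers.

S moves 76% from 57 toward 0: 57 − 43.32 = 13.68 → 14.
H and L are unchanged.

hsl(200, 14%, 54%)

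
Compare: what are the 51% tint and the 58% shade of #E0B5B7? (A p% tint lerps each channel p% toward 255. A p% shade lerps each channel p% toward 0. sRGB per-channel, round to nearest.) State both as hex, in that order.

#E0B5B7 is rgb(224, 181, 183).
51% tint:
  R: 224 + 0.51×(255−224) = 224 + 15.81 = 239.81 → 240
  G: 181 + 37.74 = 218.74 → 219
  B: 183 + 36.72 = 219.72 → 220
  → #F0DBDC
58% shade:
  R: 224 + 0.58×(0−224) = 224 − 129.92 = 94.08 → 94
  G: 181 + 0.58×(0−181) = 181 − 104.98 = 76.02 → 76
  B: 183 + 0.58×(0−183) = 183 − 106.14 = 76.86 → 77
  → #5E4C4D

#F0DBDC, #5E4C4D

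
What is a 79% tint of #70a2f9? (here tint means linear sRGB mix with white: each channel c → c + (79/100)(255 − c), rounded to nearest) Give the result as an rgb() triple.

rgb(225, 235, 254)

#70a2f9 is rgb(112, 162, 249).
Lerp each channel 79% toward 255:
  R: 112 + 112.97 = 224.97 → 225
  G: 162 + 73.47 = 235.47 → 235
  B: 249 + 0.79×(255−249) = 249 + 4.74 = 253.74 → 254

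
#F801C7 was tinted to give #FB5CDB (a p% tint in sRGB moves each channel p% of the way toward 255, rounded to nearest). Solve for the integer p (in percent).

36%

#F801C7 is rgb(248, 1, 199); #FB5CDB is rgb(251, 92, 219).
On the G channel (widest range): 92 ≈ 1 + (p/100)(255 − 1), so p ≈ 100×(92 − 1)/(255 − 1) = 9100/254 = 35.83.
p = 36 reproduces all three channels after rounding.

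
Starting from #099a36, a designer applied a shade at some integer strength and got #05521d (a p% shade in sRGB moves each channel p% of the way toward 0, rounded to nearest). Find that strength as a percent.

#099a36 is rgb(9, 154, 54); #05521d is rgb(5, 82, 29).
On the G channel (widest range): 82 ≈ 154 + (p/100)(0 − 154), so p ≈ 100×(82 − 154)/(0 − 154) = -7200/-154 = 46.75.
p = 47 reproduces all three channels after rounding.

47%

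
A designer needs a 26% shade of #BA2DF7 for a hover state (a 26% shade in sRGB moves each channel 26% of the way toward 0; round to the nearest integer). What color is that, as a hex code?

#BA2DF7 is rgb(186, 45, 247).
A 26% shade moves each channel 26% toward 0:
  R: 186 + 0.26×(0−186) = 186 − 48.36 = 137.64 → 138
  G: 45 + 0.26×(0−45) = 45 − 11.7 = 33.3 → 33
  B: 247 − 64.22 = 182.78 → 183
rgb(138, 33, 183) = #8A21B7.

#8A21B7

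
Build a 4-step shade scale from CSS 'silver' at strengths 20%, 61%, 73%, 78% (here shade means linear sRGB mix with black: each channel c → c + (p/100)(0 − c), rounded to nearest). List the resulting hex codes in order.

CSS silver is rgb(192, 192, 192).
20%: (192 − 38.4 = 153.6→154, 192 − 38.4 = 153.6→154, 192 − 38.4 = 153.6→154) → #9A9A9A
61%: (192 − 117.12 = 74.88→75, 192 − 117.12 = 74.88→75, 192 − 117.12 = 74.88→75) → #4B4B4B
73%: (192 − 140.16 = 51.84→52, 192 − 140.16 = 51.84→52, 192 − 140.16 = 51.84→52) → #343434
78%: (192 − 149.76 = 42.24→42, 192 − 149.76 = 42.24→42, 192 − 149.76 = 42.24→42) → #2A2A2A

#9A9A9A, #4B4B4B, #343434, #2A2A2A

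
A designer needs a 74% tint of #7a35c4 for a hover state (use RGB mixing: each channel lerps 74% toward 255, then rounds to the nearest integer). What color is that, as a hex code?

#dccaf0

#7a35c4 is rgb(122, 53, 196).
Lerp each channel 74% toward 255:
  R: 122 + 98.42 = 220.42 → 220
  G: 53 + 0.74×(255−53) = 53 + 149.48 = 202.48 → 202
  B: 196 + 43.66 = 239.66 → 240
rgb(220, 202, 240) = #dccaf0.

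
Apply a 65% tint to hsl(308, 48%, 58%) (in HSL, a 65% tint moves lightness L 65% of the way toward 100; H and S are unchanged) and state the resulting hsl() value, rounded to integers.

L moves 65% from 58 toward 100: 58 + 27.3 = 85.3 → 85.
H and S are unchanged.

hsl(308, 48%, 85%)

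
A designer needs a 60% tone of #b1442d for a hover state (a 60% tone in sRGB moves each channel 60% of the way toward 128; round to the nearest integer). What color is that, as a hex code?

#b1442d is rgb(177, 68, 45).
Per channel, c → c + 0.6(128 − c):
  R: 177 − 29.4 = 147.6 → 148
  G: 68 + 0.6×(128−68) = 68 + 36 = 104 → 104
  B: 45 + 0.6×(128−45) = 45 + 49.8 = 94.8 → 95
rgb(148, 104, 95) = #94685f.

#94685f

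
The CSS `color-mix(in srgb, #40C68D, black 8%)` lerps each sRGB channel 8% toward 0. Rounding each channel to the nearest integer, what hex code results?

#40C68D is rgb(64, 198, 141).
Per channel, c → c + 0.08(0 − c):
  R: 64 + 0.08×(0−64) = 64 − 5.12 = 58.88 → 59
  G: 198 + 0.08×(0−198) = 198 − 15.84 = 182.16 → 182
  B: 141 + 0.08×(0−141) = 141 − 11.28 = 129.72 → 130
rgb(59, 182, 130) = #3BB682.

#3BB682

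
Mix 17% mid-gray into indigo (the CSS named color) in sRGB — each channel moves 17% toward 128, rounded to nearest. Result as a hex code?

#541682

CSS indigo is rgb(75, 0, 130).
A 17% tone moves each channel 17% toward 128:
  R: 75 + 9.01 = 84.01 → 84
  G: 0 + 21.76 = 21.76 → 22
  B: 130 − 0.34 = 129.66 → 130
rgb(84, 22, 130) = #541682.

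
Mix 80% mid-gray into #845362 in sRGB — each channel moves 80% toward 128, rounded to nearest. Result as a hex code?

#81777a

#845362 is rgb(132, 83, 98).
An 80% tone moves each channel 80% toward 128:
  R: 132 − 3.2 = 128.8 → 129
  G: 83 + 36 = 119 → 119
  B: 98 + 0.8×(128−98) = 98 + 24 = 122 → 122
rgb(129, 119, 122) = #81777a.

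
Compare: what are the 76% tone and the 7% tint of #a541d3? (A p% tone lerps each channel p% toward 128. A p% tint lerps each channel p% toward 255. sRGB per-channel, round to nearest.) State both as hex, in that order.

#897194, #ab4ed6

#a541d3 is rgb(165, 65, 211).
76% tone:
  R: 165 − 28.12 = 136.88 → 137
  G: 65 + 47.88 = 112.88 → 113
  B: 211 + 0.76×(128−211) = 211 − 63.08 = 147.92 → 148
  → #897194
7% tint:
  R: 165 + 0.07×(255−165) = 165 + 6.3 = 171.3 → 171
  G: 65 + 0.07×(255−65) = 65 + 13.3 = 78.3 → 78
  B: 211 + 3.08 = 214.08 → 214
  → #ab4ed6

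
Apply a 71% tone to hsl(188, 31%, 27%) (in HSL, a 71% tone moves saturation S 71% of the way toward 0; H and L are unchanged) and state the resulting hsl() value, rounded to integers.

S moves 71% from 31 toward 0: 31 − 22.01 = 8.99 → 9.
H and L are unchanged.

hsl(188, 9%, 27%)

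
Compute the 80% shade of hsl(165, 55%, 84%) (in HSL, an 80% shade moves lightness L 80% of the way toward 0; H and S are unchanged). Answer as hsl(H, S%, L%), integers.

L moves 80% from 84 toward 0: 84 − 67.2 = 16.8 → 17.
H and S are unchanged.

hsl(165, 55%, 17%)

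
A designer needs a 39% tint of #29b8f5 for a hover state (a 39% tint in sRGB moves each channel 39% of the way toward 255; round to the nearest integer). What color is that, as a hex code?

#7cd4f9

#29b8f5 is rgb(41, 184, 245).
Per channel, c → c + 0.39(255 − c):
  R: 41 + 0.39×(255−41) = 41 + 83.46 = 124.46 → 124
  G: 184 + 0.39×(255−184) = 184 + 27.69 = 211.69 → 212
  B: 245 + 0.39×(255−245) = 245 + 3.9 = 248.9 → 249
rgb(124, 212, 249) = #7cd4f9.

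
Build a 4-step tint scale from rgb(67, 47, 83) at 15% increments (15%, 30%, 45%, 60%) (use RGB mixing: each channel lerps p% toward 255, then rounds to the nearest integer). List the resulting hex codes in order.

15%: (67 + 28.2 = 95.2→95, 47 + 31.2 = 78.2→78, 83 + 25.8 = 108.8→109) → #5f4e6d
30%: (67 + 56.4 = 123.4→123, 47 + 62.4 = 109.4→109, 83 + 51.6 = 134.6→135) → #7b6d87
45%: (67 + 84.6 = 151.6→152, 47 + 93.6 = 140.6→141, 83 + 77.4 = 160.4→160) → #988da0
60%: (67 + 112.8 = 179.8→180, 47 + 124.8 = 171.8→172, 83 + 103.2 = 186.2→186) → #b4acba

#5f4e6d, #7b6d87, #988da0, #b4acba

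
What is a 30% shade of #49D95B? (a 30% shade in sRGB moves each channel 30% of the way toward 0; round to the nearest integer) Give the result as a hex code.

#49D95B is rgb(73, 217, 91).
Per channel, c → c + 0.3(0 − c):
  R: 73 + 0.3×(0−73) = 73 − 21.9 = 51.1 → 51
  G: 217 − 65.1 = 151.9 → 152
  B: 91 − 27.3 = 63.7 → 64
rgb(51, 152, 64) = #339840.

#339840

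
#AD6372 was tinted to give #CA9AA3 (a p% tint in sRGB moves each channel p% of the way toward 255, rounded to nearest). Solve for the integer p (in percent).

#AD6372 is rgb(173, 99, 114); #CA9AA3 is rgb(202, 154, 163).
On the G channel (widest range): 154 ≈ 99 + (p/100)(255 − 99), so p ≈ 100×(154 − 99)/(255 − 99) = 5500/156 = 35.26.
p = 35 reproduces all three channels after rounding.

35%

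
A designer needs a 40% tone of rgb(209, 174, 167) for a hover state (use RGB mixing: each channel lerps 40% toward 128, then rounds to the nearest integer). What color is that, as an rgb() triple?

Per channel, c → c + 0.4(128 − c):
  R: 209 + 0.4×(128−209) = 209 − 32.4 = 176.6 → 177
  G: 174 + 0.4×(128−174) = 174 − 18.4 = 155.6 → 156
  B: 167 + 0.4×(128−167) = 167 − 15.6 = 151.4 → 151

rgb(177, 156, 151)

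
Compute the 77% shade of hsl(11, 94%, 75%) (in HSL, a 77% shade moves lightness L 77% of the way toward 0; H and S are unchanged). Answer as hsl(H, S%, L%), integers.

hsl(11, 94%, 17%)

L moves 77% from 75 toward 0: 75 − 57.75 = 17.25 → 17.
H and S are unchanged.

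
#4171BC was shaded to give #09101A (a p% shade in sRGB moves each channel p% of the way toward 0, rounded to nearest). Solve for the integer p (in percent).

86%

#4171BC is rgb(65, 113, 188); #09101A is rgb(9, 16, 26).
On the B channel (widest range): 26 ≈ 188 + (p/100)(0 − 188), so p ≈ 100×(26 − 188)/(0 − 188) = -16200/-188 = 86.17.
p = 86 reproduces all three channels after rounding.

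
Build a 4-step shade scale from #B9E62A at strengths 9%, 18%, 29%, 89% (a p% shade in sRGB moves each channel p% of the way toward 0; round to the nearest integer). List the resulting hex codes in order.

#B9E62A is rgb(185, 230, 42).
9%: (185 − 16.65 = 168.35→168, 230 − 20.7 = 209.3→209, 42 − 3.78 = 38.22→38) → #A8D126
18%: (185 − 33.3 = 151.7→152, 230 − 41.4 = 188.6→189, 42 − 7.56 = 34.44→34) → #98BD22
29%: (185 − 53.65 = 131.35→131, 230 − 66.7 = 163.3→163, 42 − 12.18 = 29.82→30) → #83A31E
89%: (185 − 164.65 = 20.35→20, 230 − 204.7 = 25.3→25, 42 − 37.38 = 4.62→5) → #141905

#A8D126, #98BD22, #83A31E, #141905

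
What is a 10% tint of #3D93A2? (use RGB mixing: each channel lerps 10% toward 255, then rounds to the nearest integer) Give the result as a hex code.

#509EAB

#3D93A2 is rgb(61, 147, 162).
Lerp each channel 10% toward 255:
  R: 61 + 0.1×(255−61) = 61 + 19.4 = 80.4 → 80
  G: 147 + 10.8 = 157.8 → 158
  B: 162 + 0.1×(255−162) = 162 + 9.3 = 171.3 → 171
rgb(80, 158, 171) = #509EAB.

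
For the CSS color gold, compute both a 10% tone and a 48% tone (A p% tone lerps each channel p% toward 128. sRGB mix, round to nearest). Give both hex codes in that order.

CSS gold is rgb(255, 215, 0).
10% tone:
  R: 255 + 0.1×(128−255) = 255 − 12.7 = 242.3 → 242
  G: 215 − 8.7 = 206.3 → 206
  B: 0 + 0.1×(128−0) = 0 + 12.8 = 12.8 → 13
  → #f2ce0d
48% tone:
  R: 255 + 0.48×(128−255) = 255 − 60.96 = 194.04 → 194
  G: 215 + 0.48×(128−215) = 215 − 41.76 = 173.24 → 173
  B: 0 + 0.48×(128−0) = 0 + 61.44 = 61.44 → 61
  → #c2ad3d

#f2ce0d, #c2ad3d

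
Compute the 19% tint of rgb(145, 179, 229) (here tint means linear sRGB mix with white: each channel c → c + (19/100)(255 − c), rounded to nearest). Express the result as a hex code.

A 19% tint moves each channel 19% toward 255:
  R: 145 + 20.9 = 165.9 → 166
  G: 179 + 0.19×(255−179) = 179 + 14.44 = 193.44 → 193
  B: 229 + 0.19×(255−229) = 229 + 4.94 = 233.94 → 234
rgb(166, 193, 234) = #a6c1ea.

#a6c1ea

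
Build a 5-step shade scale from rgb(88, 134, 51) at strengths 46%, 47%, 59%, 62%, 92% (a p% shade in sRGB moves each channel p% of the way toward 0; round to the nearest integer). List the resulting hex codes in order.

46%: (88 − 40.48 = 47.52→48, 134 − 61.64 = 72.36→72, 51 − 23.46 = 27.54→28) → #30481C
47%: (88 − 41.36 = 46.64→47, 134 − 62.98 = 71.02→71, 51 − 23.97 = 27.03→27) → #2F471B
59%: (88 − 51.92 = 36.08→36, 134 − 79.06 = 54.94→55, 51 − 30.09 = 20.91→21) → #243715
62%: (88 − 54.56 = 33.44→33, 134 − 83.08 = 50.92→51, 51 − 31.62 = 19.38→19) → #213313
92%: (88 − 80.96 = 7.04→7, 134 − 123.28 = 10.72→11, 51 − 46.92 = 4.08→4) → #070B04

#30481C, #2F471B, #243715, #213313, #070B04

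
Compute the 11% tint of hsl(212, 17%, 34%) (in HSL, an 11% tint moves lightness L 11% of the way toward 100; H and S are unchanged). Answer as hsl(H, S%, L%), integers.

hsl(212, 17%, 41%)

L moves 11% from 34 toward 100: 34 + 7.26 = 41.26 → 41.
H and S are unchanged.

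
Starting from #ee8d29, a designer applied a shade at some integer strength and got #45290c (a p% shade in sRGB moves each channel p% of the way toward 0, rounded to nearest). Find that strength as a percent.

#ee8d29 is rgb(238, 141, 41); #45290c is rgb(69, 41, 12).
On the R channel (widest range): 69 ≈ 238 + (p/100)(0 − 238), so p ≈ 100×(69 − 238)/(0 − 238) = -16900/-238 = 71.01.
p = 71 reproduces all three channels after rounding.

71%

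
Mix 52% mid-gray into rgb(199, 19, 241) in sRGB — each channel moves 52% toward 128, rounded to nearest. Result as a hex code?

#a24cb6

A 52% tone moves each channel 52% toward 128:
  R: 199 + 0.52×(128−199) = 199 − 36.92 = 162.08 → 162
  G: 19 + 56.68 = 75.68 → 76
  B: 241 − 58.76 = 182.24 → 182
rgb(162, 76, 182) = #a24cb6.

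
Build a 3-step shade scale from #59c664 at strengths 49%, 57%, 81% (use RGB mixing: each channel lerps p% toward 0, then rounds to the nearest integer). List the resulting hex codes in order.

#59c664 is rgb(89, 198, 100).
49%: (89 − 43.61 = 45.39→45, 198 − 97.02 = 100.98→101, 100 − 49 = 51→51) → #2d6533
57%: (89 − 50.73 = 38.27→38, 198 − 112.86 = 85.14→85, 100 − 57 = 43→43) → #26552b
81%: (89 − 72.09 = 16.91→17, 198 − 160.38 = 37.62→38, 100 − 81 = 19→19) → #112613

#2d6533, #26552b, #112613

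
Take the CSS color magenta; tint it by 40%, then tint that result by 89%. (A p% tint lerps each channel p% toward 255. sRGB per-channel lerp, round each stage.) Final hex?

CSS magenta is rgb(255, 0, 255).
Lerp each channel 40% toward 255:
  R: 255 + 0.4×(255−255) = 255 + 0 = 255 → 255
  G: 0 + 0.4×(255−0) = 0 + 102 = 102 → 102
  B: 255 + 0.4×(255−255) = 255 + 0 = 255 → 255
After the tint: rgb(255, 102, 255) = #ff66ff.
An 89% tint moves each channel 89% toward 255:
  R: 255 + 0.89×(255−255) = 255 + 0 = 255 → 255
  G: 102 + 0.89×(255−102) = 102 + 136.17 = 238.17 → 238
  B: 255 + 0.89×(255−255) = 255 + 0 = 255 → 255
rgb(255, 238, 255) = #ffeeff.

#ffeeff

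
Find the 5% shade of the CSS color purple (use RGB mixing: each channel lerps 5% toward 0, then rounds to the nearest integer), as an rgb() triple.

rgb(122, 0, 122)

CSS purple is rgb(128, 0, 128).
Lerp each channel 5% toward 0:
  R: 128 + 0.05×(0−128) = 128 − 6.4 = 121.6 → 122
  G: 0 + 0.05×(0−0) = 0 + 0 = 0 → 0
  B: 128 − 6.4 = 121.6 → 122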